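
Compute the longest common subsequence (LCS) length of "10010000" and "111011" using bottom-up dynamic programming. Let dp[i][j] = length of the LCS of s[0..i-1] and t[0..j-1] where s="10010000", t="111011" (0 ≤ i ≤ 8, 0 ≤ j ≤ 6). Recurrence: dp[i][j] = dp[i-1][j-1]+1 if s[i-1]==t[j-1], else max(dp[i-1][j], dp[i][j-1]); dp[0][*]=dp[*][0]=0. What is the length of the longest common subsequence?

   ''  1  1  1  0  1  1
''  0  0  0  0  0  0  0
 1  0  1  1  1  1  1  1
 0  0  1  1  1  2  2  2
 0  0  1  1  1  2  2  2
 1  0  1  2  2  2  3  3
 0  0  1  2  2  3  3  3
 0  0  1  2  2  3  3  3
 0  0  1  2  2  3  3  3
 0  0  1  2  2  3  3  3

3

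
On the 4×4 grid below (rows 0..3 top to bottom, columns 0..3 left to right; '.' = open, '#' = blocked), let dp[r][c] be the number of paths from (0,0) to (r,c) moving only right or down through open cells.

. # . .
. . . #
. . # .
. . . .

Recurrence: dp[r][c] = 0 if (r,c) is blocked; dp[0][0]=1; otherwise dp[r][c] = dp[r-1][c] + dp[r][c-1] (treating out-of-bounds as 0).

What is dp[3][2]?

3

r\c   0   1   2   3
  0   1   0   0   0
  1   1   1   1   0
  2   1   2   0   0
  3   1   3   3   3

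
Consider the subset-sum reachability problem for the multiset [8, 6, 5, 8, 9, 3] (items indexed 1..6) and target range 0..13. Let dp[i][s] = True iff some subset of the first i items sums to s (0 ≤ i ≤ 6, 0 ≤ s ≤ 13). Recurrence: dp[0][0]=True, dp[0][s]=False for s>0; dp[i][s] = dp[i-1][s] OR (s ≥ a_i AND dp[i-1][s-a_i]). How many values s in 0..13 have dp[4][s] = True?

6

i\s   0   1   2   3   4   5   6   7   8   9  10  11  12  13
  0   T   F   F   F   F   F   F   F   F   F   F   F   F   F
  1   T   F   F   F   F   F   F   F   T   F   F   F   F   F
  2   T   F   F   F   F   F   T   F   T   F   F   F   F   F
  3   T   F   F   F   F   T   T   F   T   F   F   T   F   T
  4   T   F   F   F   F   T   T   F   T   F   F   T   F   T
  5   T   F   F   F   F   T   T   F   T   T   F   T   F   T
  6   T   F   F   T   F   T   T   F   T   T   F   T   T   T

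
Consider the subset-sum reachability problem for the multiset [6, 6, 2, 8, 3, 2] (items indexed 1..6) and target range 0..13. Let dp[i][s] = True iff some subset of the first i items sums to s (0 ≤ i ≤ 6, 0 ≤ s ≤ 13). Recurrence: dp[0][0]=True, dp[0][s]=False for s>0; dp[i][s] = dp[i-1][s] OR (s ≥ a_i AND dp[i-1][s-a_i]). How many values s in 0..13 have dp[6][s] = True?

13

i\s   0   1   2   3   4   5   6   7   8   9  10  11  12  13
  0   T   F   F   F   F   F   F   F   F   F   F   F   F   F
  1   T   F   F   F   F   F   T   F   F   F   F   F   F   F
  2   T   F   F   F   F   F   T   F   F   F   F   F   T   F
  3   T   F   T   F   F   F   T   F   T   F   F   F   T   F
  4   T   F   T   F   F   F   T   F   T   F   T   F   T   F
  5   T   F   T   T   F   T   T   F   T   T   T   T   T   T
  6   T   F   T   T   T   T   T   T   T   T   T   T   T   T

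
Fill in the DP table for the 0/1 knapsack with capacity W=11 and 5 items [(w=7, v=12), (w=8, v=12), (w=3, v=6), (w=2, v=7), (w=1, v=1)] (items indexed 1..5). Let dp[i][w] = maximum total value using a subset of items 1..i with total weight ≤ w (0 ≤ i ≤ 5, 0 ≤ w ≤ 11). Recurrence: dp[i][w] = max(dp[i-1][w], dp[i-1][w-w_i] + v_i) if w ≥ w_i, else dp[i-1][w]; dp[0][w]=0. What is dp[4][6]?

i\w   0   1   2   3   4   5   6   7   8   9  10  11
  0   0   0   0   0   0   0   0   0   0   0   0   0
  1   0   0   0   0   0   0   0  12  12  12  12  12
  2   0   0   0   0   0   0   0  12  12  12  12  12
  3   0   0   0   6   6   6   6  12  12  12  18  18
  4   0   0   7   7   7  13  13  13  13  19  19  19
  5   0   1   7   8   8  13  14  14  14  19  20  20

13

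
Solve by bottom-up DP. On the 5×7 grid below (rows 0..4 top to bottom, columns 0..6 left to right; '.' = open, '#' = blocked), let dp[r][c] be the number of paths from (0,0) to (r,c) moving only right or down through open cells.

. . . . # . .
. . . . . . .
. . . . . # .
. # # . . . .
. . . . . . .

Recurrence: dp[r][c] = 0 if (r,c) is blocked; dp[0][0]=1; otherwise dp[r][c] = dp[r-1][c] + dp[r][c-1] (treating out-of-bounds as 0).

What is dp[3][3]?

r\c   0   1   2   3   4   5   6
  0   1   1   1   1   0   0   0
  1   1   2   3   4   4   4   4
  2   1   3   6  10  14   0   4
  3   1   0   0  10  24  24  28
  4   1   1   1  11  35  59  87

10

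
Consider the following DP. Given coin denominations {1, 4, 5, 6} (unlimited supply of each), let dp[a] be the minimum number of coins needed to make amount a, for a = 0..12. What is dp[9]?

2

 a  0  1  2  3  4  5  6  7  8  9 10 11 12
dp  0  1  2  3  1  1  1  2  2  2  2  2  2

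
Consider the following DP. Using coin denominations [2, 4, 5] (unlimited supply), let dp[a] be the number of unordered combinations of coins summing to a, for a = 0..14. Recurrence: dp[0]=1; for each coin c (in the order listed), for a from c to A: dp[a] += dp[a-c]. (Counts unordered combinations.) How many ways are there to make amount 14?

after  coin     0     1     2     3     4     5     6     7     8     9    10    11    12    13    14
          2     1     0     1     0     1     0     1     0     1     0     1     0     1     0     1
          4     1     0     1     0     2     0     2     0     3     0     3     0     4     0     4
          5     1     0     1     0     2     1     2     1     3     2     4     2     5     3     6

6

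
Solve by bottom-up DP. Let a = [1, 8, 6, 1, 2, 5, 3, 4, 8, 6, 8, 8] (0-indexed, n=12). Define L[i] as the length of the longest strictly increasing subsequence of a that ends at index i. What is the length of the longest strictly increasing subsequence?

6

   i    0    1    2    3    4    5    6    7    8    9   10   11
a[i]    1    8    6    1    2    5    3    4    8    6    8    8
L[i]    1    2    2    1    2    3    3    4    5    5    6    6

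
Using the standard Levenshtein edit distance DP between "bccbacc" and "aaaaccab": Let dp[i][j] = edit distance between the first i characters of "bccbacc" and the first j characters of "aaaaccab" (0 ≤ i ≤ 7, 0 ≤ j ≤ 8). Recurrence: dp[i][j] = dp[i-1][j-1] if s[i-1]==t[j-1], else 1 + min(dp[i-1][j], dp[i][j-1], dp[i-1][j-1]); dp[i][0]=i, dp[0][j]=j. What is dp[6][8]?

6

   ''  a  a  a  a  c  c  a  b
''  0  1  2  3  4  5  6  7  8
 b  1  1  2  3  4  5  6  7  7
 c  2  2  2  3  4  4  5  6  7
 c  3  3  3  3  4  4  4  5  6
 b  4  4  4  4  4  5  5  5  5
 a  5  4  4  4  4  5  6  5  6
 c  6  5  5  5  5  4  5  6  6
 c  7  6  6  6  6  5  4  5  6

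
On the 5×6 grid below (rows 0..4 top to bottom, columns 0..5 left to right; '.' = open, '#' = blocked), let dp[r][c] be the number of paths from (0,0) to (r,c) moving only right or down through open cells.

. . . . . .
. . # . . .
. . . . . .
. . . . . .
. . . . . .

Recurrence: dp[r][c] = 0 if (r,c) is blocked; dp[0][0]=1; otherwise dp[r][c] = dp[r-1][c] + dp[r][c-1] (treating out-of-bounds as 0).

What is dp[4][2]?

r\c   0   1   2   3   4   5
  0   1   1   1   1   1   1
  1   1   2   0   1   2   3
  2   1   3   3   4   6   9
  3   1   4   7  11  17  26
  4   1   5  12  23  40  66

12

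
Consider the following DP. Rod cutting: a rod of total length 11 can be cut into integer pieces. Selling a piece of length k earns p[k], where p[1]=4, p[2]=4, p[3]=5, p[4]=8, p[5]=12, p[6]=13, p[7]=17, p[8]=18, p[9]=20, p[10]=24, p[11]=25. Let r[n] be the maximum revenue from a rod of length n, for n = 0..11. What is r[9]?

   n    0    1    2    3    4    5    6    7    8    9   10   11
r[n]    0    4    8   12   16   20   24   28   32   36   40   44

36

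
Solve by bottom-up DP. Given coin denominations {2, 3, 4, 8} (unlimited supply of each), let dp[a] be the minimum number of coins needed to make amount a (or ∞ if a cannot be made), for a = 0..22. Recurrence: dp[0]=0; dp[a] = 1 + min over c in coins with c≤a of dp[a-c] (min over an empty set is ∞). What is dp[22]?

4

 a  0  1  2  3  4  5  6  7  8  9 10 11 12 13 14 15 16 17 18 19 20 21 22
dp  0  -  1  1  1  2  2  2  1  3  2  2  2  3  3  3  2  4  3  3  3  4  4
(- denotes ∞ / unreachable)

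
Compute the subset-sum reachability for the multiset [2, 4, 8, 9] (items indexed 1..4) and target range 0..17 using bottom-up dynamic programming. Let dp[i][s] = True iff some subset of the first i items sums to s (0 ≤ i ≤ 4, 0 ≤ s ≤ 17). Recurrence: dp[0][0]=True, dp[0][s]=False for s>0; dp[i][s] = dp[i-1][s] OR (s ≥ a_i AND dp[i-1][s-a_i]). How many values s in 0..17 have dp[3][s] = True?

i\s   0   1   2   3   4   5   6   7   8   9  10  11  12  13  14  15  16  17
  0   T   F   F   F   F   F   F   F   F   F   F   F   F   F   F   F   F   F
  1   T   F   T   F   F   F   F   F   F   F   F   F   F   F   F   F   F   F
  2   T   F   T   F   T   F   T   F   F   F   F   F   F   F   F   F   F   F
  3   T   F   T   F   T   F   T   F   T   F   T   F   T   F   T   F   F   F
  4   T   F   T   F   T   F   T   F   T   T   T   T   T   T   T   T   F   T

8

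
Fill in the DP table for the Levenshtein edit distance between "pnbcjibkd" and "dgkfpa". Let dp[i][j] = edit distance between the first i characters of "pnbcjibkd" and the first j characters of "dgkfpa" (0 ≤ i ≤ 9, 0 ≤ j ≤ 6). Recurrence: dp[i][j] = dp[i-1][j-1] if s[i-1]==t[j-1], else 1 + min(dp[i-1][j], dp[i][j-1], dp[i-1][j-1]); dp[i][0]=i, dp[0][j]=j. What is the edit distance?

   ''  d  g  k  f  p  a
''  0  1  2  3  4  5  6
 p  1  1  2  3  4  4  5
 n  2  2  2  3  4  5  5
 b  3  3  3  3  4  5  6
 c  4  4  4  4  4  5  6
 j  5  5  5  5  5  5  6
 i  6  6  6  6  6  6  6
 b  7  7  7  7  7  7  7
 k  8  8  8  7  8  8  8
 d  9  8  9  8  8  9  9

9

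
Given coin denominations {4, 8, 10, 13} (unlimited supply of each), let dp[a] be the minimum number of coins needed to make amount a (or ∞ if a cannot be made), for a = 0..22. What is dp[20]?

 a  0  1  2  3  4  5  6  7  8  9 10 11 12 13 14 15 16 17 18 19 20 21 22
dp  0  -  -  -  1  -  -  -  1  -  1  -  2  1  2  -  2  2  2  -  2  2  3
(- denotes ∞ / unreachable)

2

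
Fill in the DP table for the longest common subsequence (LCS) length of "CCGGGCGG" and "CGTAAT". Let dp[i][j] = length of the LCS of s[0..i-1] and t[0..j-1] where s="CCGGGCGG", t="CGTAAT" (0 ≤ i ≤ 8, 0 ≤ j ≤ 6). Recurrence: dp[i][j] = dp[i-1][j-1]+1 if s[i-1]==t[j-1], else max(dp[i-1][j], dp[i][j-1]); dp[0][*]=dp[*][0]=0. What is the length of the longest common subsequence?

   ''  C  G  T  A  A  T
''  0  0  0  0  0  0  0
 C  0  1  1  1  1  1  1
 C  0  1  1  1  1  1  1
 G  0  1  2  2  2  2  2
 G  0  1  2  2  2  2  2
 G  0  1  2  2  2  2  2
 C  0  1  2  2  2  2  2
 G  0  1  2  2  2  2  2
 G  0  1  2  2  2  2  2

2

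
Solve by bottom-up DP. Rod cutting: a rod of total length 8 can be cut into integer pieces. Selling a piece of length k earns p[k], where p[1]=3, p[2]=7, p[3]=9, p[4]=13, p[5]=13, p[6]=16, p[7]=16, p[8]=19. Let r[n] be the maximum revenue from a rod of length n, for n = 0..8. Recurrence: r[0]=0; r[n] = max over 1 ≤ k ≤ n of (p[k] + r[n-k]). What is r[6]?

   n    0    1    2    3    4    5    6    7    8
r[n]    0    3    7   10   14   17   21   24   28

21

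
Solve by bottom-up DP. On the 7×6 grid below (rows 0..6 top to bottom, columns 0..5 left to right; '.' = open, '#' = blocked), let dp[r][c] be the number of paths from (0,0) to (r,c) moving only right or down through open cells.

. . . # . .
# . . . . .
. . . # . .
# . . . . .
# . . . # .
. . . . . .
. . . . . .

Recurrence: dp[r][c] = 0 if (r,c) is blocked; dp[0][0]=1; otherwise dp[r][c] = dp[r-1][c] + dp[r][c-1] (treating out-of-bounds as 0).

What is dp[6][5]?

62

r\c   0   1   2   3   4   5
  0   1   1   1   0   0   0
  1   0   1   2   2   2   2
  2   0   1   3   0   2   4
  3   0   1   4   4   6  10
  4   0   1   5   9   0  10
  5   0   1   6  15  15  25
  6   0   1   7  22  37  62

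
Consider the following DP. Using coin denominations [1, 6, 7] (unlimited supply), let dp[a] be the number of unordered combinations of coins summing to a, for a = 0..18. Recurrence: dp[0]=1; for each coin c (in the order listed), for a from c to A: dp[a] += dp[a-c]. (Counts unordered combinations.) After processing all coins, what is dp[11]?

after  coin     0     1     2     3     4     5     6     7     8     9    10    11    12    13    14    15    16    17    18
          1     1     1     1     1     1     1     1     1     1     1     1     1     1     1     1     1     1     1     1
          6     1     1     1     1     1     1     2     2     2     2     2     2     3     3     3     3     3     3     4
          7     1     1     1     1     1     1     2     3     3     3     3     3     4     5     6     6     6     6     7

3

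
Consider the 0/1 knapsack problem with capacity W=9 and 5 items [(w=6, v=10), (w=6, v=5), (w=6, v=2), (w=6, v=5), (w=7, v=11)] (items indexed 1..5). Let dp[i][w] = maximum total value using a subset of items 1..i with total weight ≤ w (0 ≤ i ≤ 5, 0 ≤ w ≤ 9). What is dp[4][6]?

i\w   0   1   2   3   4   5   6   7   8   9
  0   0   0   0   0   0   0   0   0   0   0
  1   0   0   0   0   0   0  10  10  10  10
  2   0   0   0   0   0   0  10  10  10  10
  3   0   0   0   0   0   0  10  10  10  10
  4   0   0   0   0   0   0  10  10  10  10
  5   0   0   0   0   0   0  10  11  11  11

10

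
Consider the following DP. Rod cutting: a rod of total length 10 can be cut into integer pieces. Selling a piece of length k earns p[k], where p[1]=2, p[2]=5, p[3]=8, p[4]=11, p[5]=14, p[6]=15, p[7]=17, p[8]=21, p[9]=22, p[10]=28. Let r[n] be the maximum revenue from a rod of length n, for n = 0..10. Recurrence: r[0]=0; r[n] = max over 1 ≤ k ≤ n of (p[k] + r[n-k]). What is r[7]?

19

   n    0    1    2    3    4    5    6    7    8    9   10
r[n]    0    2    5    8   11   14   16   19   22   25   28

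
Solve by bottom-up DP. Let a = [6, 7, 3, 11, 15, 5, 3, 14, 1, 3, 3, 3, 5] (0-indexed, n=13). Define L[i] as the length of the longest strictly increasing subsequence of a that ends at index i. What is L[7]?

   i    0    1    2    3    4    5    6    7    8    9   10   11   12
a[i]    6    7    3   11   15    5    3   14    1    3    3    3    5
L[i]    1    2    1    3    4    2    1    4    1    2    2    2    3

4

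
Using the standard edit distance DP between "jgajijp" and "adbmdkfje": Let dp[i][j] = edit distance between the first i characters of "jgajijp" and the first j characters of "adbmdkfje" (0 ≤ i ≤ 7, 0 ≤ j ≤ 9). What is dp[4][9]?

   ''  a  d  b  m  d  k  f  j  e
''  0  1  2  3  4  5  6  7  8  9
 j  1  1  2  3  4  5  6  7  7  8
 g  2  2  2  3  4  5  6  7  8  8
 a  3  2  3  3  4  5  6  7  8  9
 j  4  3  3  4  4  5  6  7  7  8
 i  5  4  4  4  5  5  6  7  8  8
 j  6  5  5  5  5  6  6  7  7  8
 p  7  6  6  6  6  6  7  7  8  8

8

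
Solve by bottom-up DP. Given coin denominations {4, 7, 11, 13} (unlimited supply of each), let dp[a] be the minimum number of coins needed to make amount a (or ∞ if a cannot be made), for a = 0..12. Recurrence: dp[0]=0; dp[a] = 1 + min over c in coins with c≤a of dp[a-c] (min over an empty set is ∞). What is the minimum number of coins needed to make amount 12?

3

 a  0  1  2  3  4  5  6  7  8  9 10 11 12
dp  0  -  -  -  1  -  -  1  2  -  -  1  3
(- denotes ∞ / unreachable)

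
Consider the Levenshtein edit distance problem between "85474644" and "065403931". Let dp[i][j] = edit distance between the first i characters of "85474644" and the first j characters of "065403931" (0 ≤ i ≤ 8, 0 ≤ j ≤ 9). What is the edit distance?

7

   ''  0  6  5  4  0  3  9  3  1
''  0  1  2  3  4  5  6  7  8  9
 8  1  1  2  3  4  5  6  7  8  9
 5  2  2  2  2  3  4  5  6  7  8
 4  3  3  3  3  2  3  4  5  6  7
 7  4  4  4  4  3  3  4  5  6  7
 4  5  5  5  5  4  4  4  5  6  7
 6  6  6  5  6  5  5  5  5  6  7
 4  7  7  6  6  6  6  6  6  6  7
 4  8  8  7  7  6  7  7  7  7  7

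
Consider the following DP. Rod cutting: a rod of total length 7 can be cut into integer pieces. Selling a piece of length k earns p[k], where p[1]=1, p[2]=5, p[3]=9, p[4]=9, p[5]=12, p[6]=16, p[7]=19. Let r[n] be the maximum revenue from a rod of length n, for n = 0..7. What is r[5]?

14

   n    0    1    2    3    4    5    6    7
r[n]    0    1    5    9   10   14   18   19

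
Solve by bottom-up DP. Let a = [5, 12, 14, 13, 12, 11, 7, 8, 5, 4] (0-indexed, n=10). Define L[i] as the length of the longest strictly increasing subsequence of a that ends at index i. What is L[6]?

2

   i    0    1    2    3    4    5    6    7    8    9
a[i]    5   12   14   13   12   11    7    8    5    4
L[i]    1    2    3    3    2    2    2    3    1    1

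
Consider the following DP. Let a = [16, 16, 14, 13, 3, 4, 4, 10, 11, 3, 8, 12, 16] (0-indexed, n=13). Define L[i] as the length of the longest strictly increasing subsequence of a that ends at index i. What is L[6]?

2

   i    0    1    2    3    4    5    6    7    8    9   10   11   12
a[i]   16   16   14   13    3    4    4   10   11    3    8   12   16
L[i]    1    1    1    1    1    2    2    3    4    1    3    5    6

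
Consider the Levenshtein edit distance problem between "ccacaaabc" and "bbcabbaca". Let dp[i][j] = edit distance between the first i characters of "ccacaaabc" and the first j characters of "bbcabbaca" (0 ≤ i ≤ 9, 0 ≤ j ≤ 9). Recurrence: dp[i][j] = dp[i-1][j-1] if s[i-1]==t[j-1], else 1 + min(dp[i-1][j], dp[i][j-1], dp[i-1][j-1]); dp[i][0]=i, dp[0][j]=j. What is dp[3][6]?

   ''  b  b  c  a  b  b  a  c  a
''  0  1  2  3  4  5  6  7  8  9
 c  1  1  2  2  3  4  5  6  7  8
 c  2  2  2  2  3  4  5  6  6  7
 a  3  3  3  3  2  3  4  5  6  6
 c  4  4  4  3  3  3  4  5  5  6
 a  5  5  5  4  3  4  4  4  5  5
 a  6  6  6  5  4  4  5  4  5  5
 a  7  7  7  6  5  5  5  5  5  5
 b  8  7  7  7  6  5  5  6  6  6
 c  9  8  8  7  7  6  6  6  6  7

4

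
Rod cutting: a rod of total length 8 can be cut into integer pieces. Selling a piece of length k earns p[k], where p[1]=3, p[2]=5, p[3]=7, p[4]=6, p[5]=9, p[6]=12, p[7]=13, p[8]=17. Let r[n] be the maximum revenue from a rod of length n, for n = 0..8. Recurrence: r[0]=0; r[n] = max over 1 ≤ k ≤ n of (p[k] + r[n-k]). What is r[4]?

   n    0    1    2    3    4    5    6    7    8
r[n]    0    3    6    9   12   15   18   21   24

12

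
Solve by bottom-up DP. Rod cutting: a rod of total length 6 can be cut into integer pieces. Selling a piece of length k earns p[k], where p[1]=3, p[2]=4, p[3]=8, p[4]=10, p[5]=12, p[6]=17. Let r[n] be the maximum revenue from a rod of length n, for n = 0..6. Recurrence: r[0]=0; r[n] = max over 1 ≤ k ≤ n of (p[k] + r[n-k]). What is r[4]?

   n    0    1    2    3    4    5    6
r[n]    0    3    6    9   12   15   18

12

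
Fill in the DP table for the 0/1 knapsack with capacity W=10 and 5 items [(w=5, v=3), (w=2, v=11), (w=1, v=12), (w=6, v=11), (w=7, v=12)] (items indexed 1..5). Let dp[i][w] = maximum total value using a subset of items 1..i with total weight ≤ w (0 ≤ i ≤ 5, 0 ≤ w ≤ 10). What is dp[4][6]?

23

i\w   0   1   2   3   4   5   6   7   8   9  10
  0   0   0   0   0   0   0   0   0   0   0   0
  1   0   0   0   0   0   3   3   3   3   3   3
  2   0   0  11  11  11  11  11  14  14  14  14
  3   0  12  12  23  23  23  23  23  26  26  26
  4   0  12  12  23  23  23  23  23  26  34  34
  5   0  12  12  23  23  23  23  23  26  34  35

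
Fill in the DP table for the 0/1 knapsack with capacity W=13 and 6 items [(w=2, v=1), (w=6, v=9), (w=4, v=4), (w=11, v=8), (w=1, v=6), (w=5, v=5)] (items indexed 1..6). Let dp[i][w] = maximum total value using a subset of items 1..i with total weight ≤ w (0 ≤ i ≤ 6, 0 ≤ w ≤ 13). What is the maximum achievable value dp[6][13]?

i\w   0   1   2   3   4   5   6   7   8   9  10  11  12  13
  0   0   0   0   0   0   0   0   0   0   0   0   0   0   0
  1   0   0   1   1   1   1   1   1   1   1   1   1   1   1
  2   0   0   1   1   1   1   9   9  10  10  10  10  10  10
  3   0   0   1   1   4   4   9   9  10  10  13  13  14  14
  4   0   0   1   1   4   4   9   9  10  10  13  13  14  14
  5   0   6   6   7   7  10  10  15  15  16  16  19  19  20
  6   0   6   6   7   7  10  11  15  15  16  16  19  20  20

20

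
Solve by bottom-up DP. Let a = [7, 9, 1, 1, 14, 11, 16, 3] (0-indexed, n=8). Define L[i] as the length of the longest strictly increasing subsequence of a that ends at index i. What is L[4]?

3

   i    0    1    2    3    4    5    6    7
a[i]    7    9    1    1   14   11   16    3
L[i]    1    2    1    1    3    3    4    2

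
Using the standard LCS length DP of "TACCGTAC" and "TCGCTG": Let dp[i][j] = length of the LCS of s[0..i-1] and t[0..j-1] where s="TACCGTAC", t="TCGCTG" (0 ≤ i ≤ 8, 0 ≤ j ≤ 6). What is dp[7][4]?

   ''  T  C  G  C  T  G
''  0  0  0  0  0  0  0
 T  0  1  1  1  1  1  1
 A  0  1  1  1  1  1  1
 C  0  1  2  2  2  2  2
 C  0  1  2  2  3  3  3
 G  0  1  2  3  3  3  4
 T  0  1  2  3  3  4  4
 A  0  1  2  3  3  4  4
 C  0  1  2  3  4  4  4

3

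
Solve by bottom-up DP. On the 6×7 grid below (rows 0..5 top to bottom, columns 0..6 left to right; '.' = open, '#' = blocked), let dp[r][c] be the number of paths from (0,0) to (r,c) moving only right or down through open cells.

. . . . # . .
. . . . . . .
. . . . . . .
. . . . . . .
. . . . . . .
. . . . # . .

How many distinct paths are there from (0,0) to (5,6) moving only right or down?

316

r\c   0   1   2   3   4   5   6
  0   1   1   1   1   0   0   0
  1   1   2   3   4   4   4   4
  2   1   3   6  10  14  18  22
  3   1   4  10  20  34  52  74
  4   1   5  15  35  69 121 195
  5   1   6  21  56   0 121 316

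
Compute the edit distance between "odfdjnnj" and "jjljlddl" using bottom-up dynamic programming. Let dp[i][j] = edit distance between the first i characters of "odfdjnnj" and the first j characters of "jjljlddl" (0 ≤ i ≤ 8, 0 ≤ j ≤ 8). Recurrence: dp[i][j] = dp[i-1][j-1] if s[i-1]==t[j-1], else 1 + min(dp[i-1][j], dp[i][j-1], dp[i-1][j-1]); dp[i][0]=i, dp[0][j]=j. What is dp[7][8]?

8

   ''  j  j  l  j  l  d  d  l
''  0  1  2  3  4  5  6  7  8
 o  1  1  2  3  4  5  6  7  8
 d  2  2  2  3  4  5  5  6  7
 f  3  3  3  3  4  5  6  6  7
 d  4  4  4  4  4  5  5  6  7
 j  5  4  4  5  4  5  6  6  7
 n  6  5  5  5  5  5  6  7  7
 n  7  6  6  6  6  6  6  7  8
 j  8  7  6  7  6  7  7  7  8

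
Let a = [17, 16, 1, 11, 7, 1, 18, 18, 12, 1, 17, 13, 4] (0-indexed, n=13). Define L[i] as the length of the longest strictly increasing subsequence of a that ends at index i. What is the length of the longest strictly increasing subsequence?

   i    0    1    2    3    4    5    6    7    8    9   10   11   12
a[i]   17   16    1   11    7    1   18   18   12    1   17   13    4
L[i]    1    1    1    2    2    1    3    3    3    1    4    4    2

4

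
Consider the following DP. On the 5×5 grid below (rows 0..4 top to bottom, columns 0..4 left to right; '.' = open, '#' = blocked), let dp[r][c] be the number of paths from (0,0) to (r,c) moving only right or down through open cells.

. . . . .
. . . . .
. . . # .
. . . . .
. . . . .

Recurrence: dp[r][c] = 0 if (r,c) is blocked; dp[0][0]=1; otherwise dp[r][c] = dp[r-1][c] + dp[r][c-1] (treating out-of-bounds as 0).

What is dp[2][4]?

r\c   0   1   2   3   4
  0   1   1   1   1   1
  1   1   2   3   4   5
  2   1   3   6   0   5
  3   1   4  10  10  15
  4   1   5  15  25  40

5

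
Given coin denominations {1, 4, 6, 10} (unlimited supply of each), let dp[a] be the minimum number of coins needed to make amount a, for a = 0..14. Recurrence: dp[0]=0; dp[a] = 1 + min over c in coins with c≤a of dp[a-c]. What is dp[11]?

 a  0  1  2  3  4  5  6  7  8  9 10 11 12 13 14
dp  0  1  2  3  1  2  1  2  2  3  1  2  2  3  2

2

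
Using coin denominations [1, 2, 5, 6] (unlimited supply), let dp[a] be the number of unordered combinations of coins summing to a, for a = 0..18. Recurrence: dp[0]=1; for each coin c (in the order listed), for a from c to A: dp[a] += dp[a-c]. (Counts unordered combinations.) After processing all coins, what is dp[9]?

after  coin     0     1     2     3     4     5     6     7     8     9    10    11    12    13    14    15    16    17    18
          1     1     1     1     1     1     1     1     1     1     1     1     1     1     1     1     1     1     1     1
          2     1     1     2     2     3     3     4     4     5     5     6     6     7     7     8     8     9     9    10
          5     1     1     2     2     3     4     5     6     7     8    10    11    13    14    16    18    20    22    24
          6     1     1     2     2     3     4     6     7     9    10    13    15    19    21    25    28    33    37    43

10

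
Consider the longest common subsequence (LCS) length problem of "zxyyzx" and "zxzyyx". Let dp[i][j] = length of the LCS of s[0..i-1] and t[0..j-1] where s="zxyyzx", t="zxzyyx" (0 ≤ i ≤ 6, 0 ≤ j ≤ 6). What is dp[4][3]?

2

   ''  z  x  z  y  y  x
''  0  0  0  0  0  0  0
 z  0  1  1  1  1  1  1
 x  0  1  2  2  2  2  2
 y  0  1  2  2  3  3  3
 y  0  1  2  2  3  4  4
 z  0  1  2  3  3  4  4
 x  0  1  2  3  3  4  5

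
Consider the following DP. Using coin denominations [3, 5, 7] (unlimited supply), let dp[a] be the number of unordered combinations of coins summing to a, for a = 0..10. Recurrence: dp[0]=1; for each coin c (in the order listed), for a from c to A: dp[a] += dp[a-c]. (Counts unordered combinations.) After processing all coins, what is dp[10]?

after  coin     0     1     2     3     4     5     6     7     8     9    10
          3     1     0     0     1     0     0     1     0     0     1     0
          5     1     0     0     1     0     1     1     0     1     1     1
          7     1     0     0     1     0     1     1     1     1     1     2

2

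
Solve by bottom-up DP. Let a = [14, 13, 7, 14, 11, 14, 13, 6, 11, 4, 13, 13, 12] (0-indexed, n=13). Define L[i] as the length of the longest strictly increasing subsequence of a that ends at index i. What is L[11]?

   i    0    1    2    3    4    5    6    7    8    9   10   11   12
a[i]   14   13    7   14   11   14   13    6   11    4   13   13   12
L[i]    1    1    1    2    2    3    3    1    2    1    3    3    3

3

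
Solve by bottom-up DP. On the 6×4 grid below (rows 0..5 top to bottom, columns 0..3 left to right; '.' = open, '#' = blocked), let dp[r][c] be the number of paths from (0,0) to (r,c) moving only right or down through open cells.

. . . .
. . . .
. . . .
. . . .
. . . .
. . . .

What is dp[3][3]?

20

r\c   0   1   2   3
  0   1   1   1   1
  1   1   2   3   4
  2   1   3   6  10
  3   1   4  10  20
  4   1   5  15  35
  5   1   6  21  56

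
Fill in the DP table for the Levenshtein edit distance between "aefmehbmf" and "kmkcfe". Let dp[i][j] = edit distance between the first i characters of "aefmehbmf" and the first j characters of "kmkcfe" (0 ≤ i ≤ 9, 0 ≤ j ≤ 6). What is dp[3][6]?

   ''  k  m  k  c  f  e
''  0  1  2  3  4  5  6
 a  1  1  2  3  4  5  6
 e  2  2  2  3  4  5  5
 f  3  3  3  3  4  4  5
 m  4  4  3  4  4  5  5
 e  5  5  4  4  5  5  5
 h  6  6  5  5  5  6  6
 b  7  7  6  6  6  6  7
 m  8  8  7  7  7  7  7
 f  9  9  8  8  8  7  8

5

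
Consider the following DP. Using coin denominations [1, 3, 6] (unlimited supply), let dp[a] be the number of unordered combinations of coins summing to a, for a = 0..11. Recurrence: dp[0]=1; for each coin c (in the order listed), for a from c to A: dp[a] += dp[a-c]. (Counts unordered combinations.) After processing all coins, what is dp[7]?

4

after  coin     0     1     2     3     4     5     6     7     8     9    10    11
          1     1     1     1     1     1     1     1     1     1     1     1     1
          3     1     1     1     2     2     2     3     3     3     4     4     4
          6     1     1     1     2     2     2     4     4     4     6     6     6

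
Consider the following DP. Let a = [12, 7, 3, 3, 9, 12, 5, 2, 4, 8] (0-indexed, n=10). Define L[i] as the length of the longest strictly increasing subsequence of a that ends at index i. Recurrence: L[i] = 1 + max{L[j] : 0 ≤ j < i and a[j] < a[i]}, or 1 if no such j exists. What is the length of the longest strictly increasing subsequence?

   i    0    1    2    3    4    5    6    7    8    9
a[i]   12    7    3    3    9   12    5    2    4    8
L[i]    1    1    1    1    2    3    2    1    2    3

3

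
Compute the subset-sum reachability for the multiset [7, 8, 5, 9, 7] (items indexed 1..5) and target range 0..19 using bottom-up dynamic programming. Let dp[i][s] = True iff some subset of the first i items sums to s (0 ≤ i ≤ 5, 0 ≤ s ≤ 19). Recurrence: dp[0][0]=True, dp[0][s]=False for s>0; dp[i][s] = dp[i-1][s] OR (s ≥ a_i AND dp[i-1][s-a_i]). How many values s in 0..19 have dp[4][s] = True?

i\s   0   1   2   3   4   5   6   7   8   9  10  11  12  13  14  15  16  17  18  19
  0   T   F   F   F   F   F   F   F   F   F   F   F   F   F   F   F   F   F   F   F
  1   T   F   F   F   F   F   F   T   F   F   F   F   F   F   F   F   F   F   F   F
  2   T   F   F   F   F   F   F   T   T   F   F   F   F   F   F   T   F   F   F   F
  3   T   F   F   F   F   T   F   T   T   F   F   F   T   T   F   T   F   F   F   F
  4   T   F   F   F   F   T   F   T   T   T   F   F   T   T   T   T   T   T   F   F
  5   T   F   F   F   F   T   F   T   T   T   F   F   T   T   T   T   T   T   F   T

11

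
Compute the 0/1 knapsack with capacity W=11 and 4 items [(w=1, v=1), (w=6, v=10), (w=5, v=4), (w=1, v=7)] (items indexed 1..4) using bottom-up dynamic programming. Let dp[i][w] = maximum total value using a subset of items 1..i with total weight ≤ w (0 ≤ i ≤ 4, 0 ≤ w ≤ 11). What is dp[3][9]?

11

i\w   0   1   2   3   4   5   6   7   8   9  10  11
  0   0   0   0   0   0   0   0   0   0   0   0   0
  1   0   1   1   1   1   1   1   1   1   1   1   1
  2   0   1   1   1   1   1  10  11  11  11  11  11
  3   0   1   1   1   1   4  10  11  11  11  11  14
  4   0   7   8   8   8   8  11  17  18  18  18  18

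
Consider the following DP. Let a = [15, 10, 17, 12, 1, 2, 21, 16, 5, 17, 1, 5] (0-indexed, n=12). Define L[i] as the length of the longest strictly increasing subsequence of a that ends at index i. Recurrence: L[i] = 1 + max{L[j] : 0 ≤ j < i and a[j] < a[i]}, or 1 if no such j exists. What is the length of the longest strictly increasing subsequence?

4

   i    0    1    2    3    4    5    6    7    8    9   10   11
a[i]   15   10   17   12    1    2   21   16    5   17    1    5
L[i]    1    1    2    2    1    2    3    3    3    4    1    3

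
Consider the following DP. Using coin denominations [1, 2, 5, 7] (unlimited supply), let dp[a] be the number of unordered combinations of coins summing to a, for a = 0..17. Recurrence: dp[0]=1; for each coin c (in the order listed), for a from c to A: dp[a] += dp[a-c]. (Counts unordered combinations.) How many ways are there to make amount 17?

after  coin     0     1     2     3     4     5     6     7     8     9    10    11    12    13    14    15    16    17
          1     1     1     1     1     1     1     1     1     1     1     1     1     1     1     1     1     1     1
          2     1     1     2     2     3     3     4     4     5     5     6     6     7     7     8     8     9     9
          5     1     1     2     2     3     4     5     6     7     8    10    11    13    14    16    18    20    22
          7     1     1     2     2     3     4     5     7     8    10    12    14    17    19    23    26    30    34

34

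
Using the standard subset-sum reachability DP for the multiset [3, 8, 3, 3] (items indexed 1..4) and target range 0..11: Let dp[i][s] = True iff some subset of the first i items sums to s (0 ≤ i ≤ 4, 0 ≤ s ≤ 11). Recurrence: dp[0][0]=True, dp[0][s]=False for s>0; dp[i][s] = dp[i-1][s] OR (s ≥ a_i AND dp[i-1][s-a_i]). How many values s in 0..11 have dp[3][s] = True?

i\s   0   1   2   3   4   5   6   7   8   9  10  11
  0   T   F   F   F   F   F   F   F   F   F   F   F
  1   T   F   F   T   F   F   F   F   F   F   F   F
  2   T   F   F   T   F   F   F   F   T   F   F   T
  3   T   F   F   T   F   F   T   F   T   F   F   T
  4   T   F   F   T   F   F   T   F   T   T   F   T

5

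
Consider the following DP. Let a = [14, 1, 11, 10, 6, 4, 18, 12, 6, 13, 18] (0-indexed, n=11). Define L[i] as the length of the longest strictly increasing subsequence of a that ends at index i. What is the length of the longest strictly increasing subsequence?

5

   i    0    1    2    3    4    5    6    7    8    9   10
a[i]   14    1   11   10    6    4   18   12    6   13   18
L[i]    1    1    2    2    2    2    3    3    3    4    5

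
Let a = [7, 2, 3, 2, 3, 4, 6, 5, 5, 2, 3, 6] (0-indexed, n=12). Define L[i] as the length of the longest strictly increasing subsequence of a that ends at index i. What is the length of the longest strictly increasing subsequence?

5

   i    0    1    2    3    4    5    6    7    8    9   10   11
a[i]    7    2    3    2    3    4    6    5    5    2    3    6
L[i]    1    1    2    1    2    3    4    4    4    1    2    5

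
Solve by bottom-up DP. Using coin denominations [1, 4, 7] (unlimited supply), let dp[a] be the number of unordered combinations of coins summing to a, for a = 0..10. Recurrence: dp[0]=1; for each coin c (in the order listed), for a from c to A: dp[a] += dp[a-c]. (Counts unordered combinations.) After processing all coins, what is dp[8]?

after  coin     0     1     2     3     4     5     6     7     8     9    10
          1     1     1     1     1     1     1     1     1     1     1     1
          4     1     1     1     1     2     2     2     2     3     3     3
          7     1     1     1     1     2     2     2     3     4     4     4

4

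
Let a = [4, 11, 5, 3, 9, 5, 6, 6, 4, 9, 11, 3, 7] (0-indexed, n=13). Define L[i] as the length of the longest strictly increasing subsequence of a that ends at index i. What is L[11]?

   i    0    1    2    3    4    5    6    7    8    9   10   11   12
a[i]    4   11    5    3    9    5    6    6    4    9   11    3    7
L[i]    1    2    2    1    3    2    3    3    2    4    5    1    4

1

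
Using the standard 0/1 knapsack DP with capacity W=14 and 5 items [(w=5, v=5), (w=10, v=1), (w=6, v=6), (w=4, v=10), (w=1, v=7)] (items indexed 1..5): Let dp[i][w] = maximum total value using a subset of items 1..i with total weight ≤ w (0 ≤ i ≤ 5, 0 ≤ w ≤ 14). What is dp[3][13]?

11

i\w   0   1   2   3   4   5   6   7   8   9  10  11  12  13  14
  0   0   0   0   0   0   0   0   0   0   0   0   0   0   0   0
  1   0   0   0   0   0   5   5   5   5   5   5   5   5   5   5
  2   0   0   0   0   0   5   5   5   5   5   5   5   5   5   5
  3   0   0   0   0   0   5   6   6   6   6   6  11  11  11  11
  4   0   0   0   0  10  10  10  10  10  15  16  16  16  16  16
  5   0   7   7   7  10  17  17  17  17  17  22  23  23  23  23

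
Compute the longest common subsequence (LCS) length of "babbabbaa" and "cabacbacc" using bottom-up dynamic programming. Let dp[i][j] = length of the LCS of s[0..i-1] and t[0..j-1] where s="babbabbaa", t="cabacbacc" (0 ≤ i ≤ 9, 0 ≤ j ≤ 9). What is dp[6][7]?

4

   ''  c  a  b  a  c  b  a  c  c
''  0  0  0  0  0  0  0  0  0  0
 b  0  0  0  1  1  1  1  1  1  1
 a  0  0  1  1  2  2  2  2  2  2
 b  0  0  1  2  2  2  3  3  3  3
 b  0  0  1  2  2  2  3  3  3  3
 a  0  0  1  2  3  3  3  4  4  4
 b  0  0  1  2  3  3  4  4  4  4
 b  0  0  1  2  3  3  4  4  4  4
 a  0  0  1  2  3  3  4  5  5  5
 a  0  0  1  2  3  3  4  5  5  5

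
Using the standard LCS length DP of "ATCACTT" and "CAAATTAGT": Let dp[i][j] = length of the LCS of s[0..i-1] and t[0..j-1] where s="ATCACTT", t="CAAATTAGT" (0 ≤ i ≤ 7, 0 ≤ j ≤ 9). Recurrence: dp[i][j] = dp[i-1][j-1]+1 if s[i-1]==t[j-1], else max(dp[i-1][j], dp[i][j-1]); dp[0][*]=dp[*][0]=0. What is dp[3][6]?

   ''  C  A  A  A  T  T  A  G  T
''  0  0  0  0  0  0  0  0  0  0
 A  0  0  1  1  1  1  1  1  1  1
 T  0  0  1  1  1  2  2  2  2  2
 C  0  1  1  1  1  2  2  2  2  2
 A  0  1  2  2  2  2  2  3  3  3
 C  0  1  2  2  2  2  2  3  3  3
 T  0  1  2  2  2  3  3  3  3  4
 T  0  1  2  2  2  3  4  4  4  4

2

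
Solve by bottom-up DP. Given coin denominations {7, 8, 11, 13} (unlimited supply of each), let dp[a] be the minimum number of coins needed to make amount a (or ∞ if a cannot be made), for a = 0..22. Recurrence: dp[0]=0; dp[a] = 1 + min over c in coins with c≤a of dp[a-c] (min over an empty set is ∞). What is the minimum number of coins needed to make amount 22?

2

 a  0  1  2  3  4  5  6  7  8  9 10 11 12 13 14 15 16 17 18 19 20 21 22
dp  0  -  -  -  -  -  -  1  1  -  -  1  -  1  2  2  2  -  2  2  2  2  2
(- denotes ∞ / unreachable)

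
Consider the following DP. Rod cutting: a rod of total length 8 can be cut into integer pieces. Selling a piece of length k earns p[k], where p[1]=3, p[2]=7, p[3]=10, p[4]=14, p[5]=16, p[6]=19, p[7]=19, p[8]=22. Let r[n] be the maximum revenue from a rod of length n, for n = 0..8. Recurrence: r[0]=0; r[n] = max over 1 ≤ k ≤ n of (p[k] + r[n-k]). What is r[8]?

   n    0    1    2    3    4    5    6    7    8
r[n]    0    3    7   10   14   17   21   24   28

28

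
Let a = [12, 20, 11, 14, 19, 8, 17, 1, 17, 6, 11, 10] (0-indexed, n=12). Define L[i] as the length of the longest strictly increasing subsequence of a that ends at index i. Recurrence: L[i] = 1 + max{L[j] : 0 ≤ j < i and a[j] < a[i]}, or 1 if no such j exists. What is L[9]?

2

   i    0    1    2    3    4    5    6    7    8    9   10   11
a[i]   12   20   11   14   19    8   17    1   17    6   11   10
L[i]    1    2    1    2    3    1    3    1    3    2    3    3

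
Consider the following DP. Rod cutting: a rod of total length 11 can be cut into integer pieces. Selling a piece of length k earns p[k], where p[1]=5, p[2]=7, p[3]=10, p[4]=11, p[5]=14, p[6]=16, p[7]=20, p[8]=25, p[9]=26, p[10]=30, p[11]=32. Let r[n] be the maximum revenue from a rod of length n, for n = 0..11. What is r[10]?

50

   n    0    1    2    3    4    5    6    7    8    9   10   11
r[n]    0    5   10   15   20   25   30   35   40   45   50   55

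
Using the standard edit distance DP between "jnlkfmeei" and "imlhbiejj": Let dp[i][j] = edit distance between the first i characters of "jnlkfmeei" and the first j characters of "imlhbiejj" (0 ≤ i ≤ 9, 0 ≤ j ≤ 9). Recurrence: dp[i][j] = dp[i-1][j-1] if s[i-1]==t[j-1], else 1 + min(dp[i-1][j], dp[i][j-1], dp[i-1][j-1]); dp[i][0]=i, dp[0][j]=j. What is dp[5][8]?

   ''  i  m  l  h  b  i  e  j  j
''  0  1  2  3  4  5  6  7  8  9
 j  1  1  2  3  4  5  6  7  7  8
 n  2  2  2  3  4  5  6  7  8  8
 l  3  3  3  2  3  4  5  6  7  8
 k  4  4  4  3  3  4  5  6  7  8
 f  5  5  5  4  4  4  5  6  7  8
 m  6  6  5  5  5  5  5  6  7  8
 e  7  7  6  6  6  6  6  5  6  7
 e  8  8  7  7  7  7  7  6  6  7
 i  9  8  8  8  8  8  7  7  7  7

7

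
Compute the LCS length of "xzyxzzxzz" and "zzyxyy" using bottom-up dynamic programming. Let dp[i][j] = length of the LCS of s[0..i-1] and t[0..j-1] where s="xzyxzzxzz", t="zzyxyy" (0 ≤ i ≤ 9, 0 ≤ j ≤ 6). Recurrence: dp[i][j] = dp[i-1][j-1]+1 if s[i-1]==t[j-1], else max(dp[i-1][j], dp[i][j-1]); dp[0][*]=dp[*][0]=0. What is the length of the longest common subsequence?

3

   ''  z  z  y  x  y  y
''  0  0  0  0  0  0  0
 x  0  0  0  0  1  1  1
 z  0  1  1  1  1  1  1
 y  0  1  1  2  2  2  2
 x  0  1  1  2  3  3  3
 z  0  1  2  2  3  3  3
 z  0  1  2  2  3  3  3
 x  0  1  2  2  3  3  3
 z  0  1  2  2  3  3  3
 z  0  1  2  2  3  3  3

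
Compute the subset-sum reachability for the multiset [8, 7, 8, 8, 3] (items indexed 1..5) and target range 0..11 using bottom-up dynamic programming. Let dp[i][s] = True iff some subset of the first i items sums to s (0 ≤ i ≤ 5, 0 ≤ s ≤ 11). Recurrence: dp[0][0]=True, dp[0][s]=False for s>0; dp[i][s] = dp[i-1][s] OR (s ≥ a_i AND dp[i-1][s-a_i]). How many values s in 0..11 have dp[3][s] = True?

3

i\s   0   1   2   3   4   5   6   7   8   9  10  11
  0   T   F   F   F   F   F   F   F   F   F   F   F
  1   T   F   F   F   F   F   F   F   T   F   F   F
  2   T   F   F   F   F   F   F   T   T   F   F   F
  3   T   F   F   F   F   F   F   T   T   F   F   F
  4   T   F   F   F   F   F   F   T   T   F   F   F
  5   T   F   F   T   F   F   F   T   T   F   T   T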